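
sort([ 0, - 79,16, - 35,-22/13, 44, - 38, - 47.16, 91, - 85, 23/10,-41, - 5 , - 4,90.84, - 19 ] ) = [ -85, - 79 , - 47.16 ,  -  41, - 38, - 35, - 19, - 5, - 4, - 22/13 , 0 , 23/10, 16,44,90.84,91] 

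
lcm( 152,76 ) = 152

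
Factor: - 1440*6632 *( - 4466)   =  42650657280 = 2^9*3^2* 5^1*7^1*11^1* 29^1 *829^1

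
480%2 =0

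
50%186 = 50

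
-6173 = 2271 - 8444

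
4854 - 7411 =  - 2557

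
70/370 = 7/37 = 0.19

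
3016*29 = 87464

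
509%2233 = 509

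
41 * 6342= 260022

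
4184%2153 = 2031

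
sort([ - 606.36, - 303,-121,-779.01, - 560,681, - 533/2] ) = [ - 779.01, - 606.36, - 560, - 303, - 533/2 , - 121,681]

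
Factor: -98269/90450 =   -  2^( - 1 )*3^( - 3)*5^ ( - 2 )* 67^( - 1)*98269^1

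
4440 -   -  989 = 5429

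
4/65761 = 4/65761  =  0.00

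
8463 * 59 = 499317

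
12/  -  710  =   - 6/355 = - 0.02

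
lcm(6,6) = 6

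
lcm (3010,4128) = 144480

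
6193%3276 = 2917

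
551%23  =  22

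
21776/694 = 31+131/347= 31.38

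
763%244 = 31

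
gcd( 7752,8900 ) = 4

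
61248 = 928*66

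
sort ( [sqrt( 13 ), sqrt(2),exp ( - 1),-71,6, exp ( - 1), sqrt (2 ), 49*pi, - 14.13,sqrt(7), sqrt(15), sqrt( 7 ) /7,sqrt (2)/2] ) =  [-71,- 14.13,exp( - 1 ),exp(-1),sqrt( 7)/7,sqrt(2 ) /2,sqrt(2),sqrt(2),sqrt(7),sqrt(13),sqrt( 15),6,  49*pi ]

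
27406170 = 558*49115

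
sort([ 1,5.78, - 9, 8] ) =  [ - 9, 1, 5.78, 8 ]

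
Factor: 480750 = 2^1*3^1  *  5^3*641^1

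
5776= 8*722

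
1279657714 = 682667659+596990055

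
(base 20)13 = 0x17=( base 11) 21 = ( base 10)23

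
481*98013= 47144253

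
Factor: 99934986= 2^1  *3^1*29^1*743^1 * 773^1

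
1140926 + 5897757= 7038683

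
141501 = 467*303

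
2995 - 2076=919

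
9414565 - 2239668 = 7174897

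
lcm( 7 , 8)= 56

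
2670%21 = 3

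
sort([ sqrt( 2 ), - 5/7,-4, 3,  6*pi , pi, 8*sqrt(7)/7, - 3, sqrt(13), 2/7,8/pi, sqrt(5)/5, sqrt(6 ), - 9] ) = [ - 9,- 4,-3, - 5/7, 2/7, sqrt(5) /5, sqrt(2 ), sqrt(6) , 8/pi,3,  8*sqrt( 7 )/7,pi, sqrt(13),6*pi ]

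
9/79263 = 1/8807 = 0.00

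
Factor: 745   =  5^1*149^1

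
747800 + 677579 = 1425379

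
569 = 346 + 223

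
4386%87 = 36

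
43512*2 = 87024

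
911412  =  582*1566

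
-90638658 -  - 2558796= - 88079862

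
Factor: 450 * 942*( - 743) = -314957700 = - 2^2 * 3^3*5^2*157^1 * 743^1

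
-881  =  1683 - 2564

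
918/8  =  459/4= 114.75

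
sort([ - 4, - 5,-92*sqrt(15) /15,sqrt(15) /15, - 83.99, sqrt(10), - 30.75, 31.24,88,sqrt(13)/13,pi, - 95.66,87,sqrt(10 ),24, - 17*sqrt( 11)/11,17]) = [ - 95.66, - 83.99, - 30.75 ,  -  92 * sqrt(15)/15, - 17*sqrt (11)/11, - 5, - 4 , sqrt(15) /15,sqrt ( 13)/13,pi,sqrt( 10),sqrt ( 10 ),17, 24,31.24, 87,88]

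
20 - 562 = -542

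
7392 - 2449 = 4943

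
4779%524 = 63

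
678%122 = 68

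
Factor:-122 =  - 2^1*61^1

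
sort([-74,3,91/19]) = [ - 74  ,  3, 91/19 ]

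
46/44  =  23/22 = 1.05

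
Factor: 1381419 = 3^2*13^1*11807^1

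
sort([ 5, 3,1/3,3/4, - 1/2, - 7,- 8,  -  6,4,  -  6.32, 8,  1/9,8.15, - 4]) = [-8, - 7, - 6.32,-6, - 4, -1/2,1/9,1/3, 3/4,3,  4 , 5,8,8.15]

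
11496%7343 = 4153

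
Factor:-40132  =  -2^2*79^1* 127^1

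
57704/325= 177 + 179/325 = 177.55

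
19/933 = 19/933 =0.02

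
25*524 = 13100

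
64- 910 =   -  846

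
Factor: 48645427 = 43^1*919^1*1231^1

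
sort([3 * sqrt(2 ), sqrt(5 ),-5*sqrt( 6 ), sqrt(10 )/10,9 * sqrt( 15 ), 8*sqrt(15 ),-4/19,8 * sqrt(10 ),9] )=[-5*sqrt( 6 ),-4/19, sqrt( 10 ) /10, sqrt( 5 ), 3*sqrt( 2 ), 9,8* sqrt (10), 8 * sqrt( 15 ), 9 * sqrt( 15 ) ] 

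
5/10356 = 5/10356 = 0.00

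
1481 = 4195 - 2714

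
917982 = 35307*26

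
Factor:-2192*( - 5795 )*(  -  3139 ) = - 39873586960 = -2^4*5^1*19^1*43^1 * 61^1*73^1*137^1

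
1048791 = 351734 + 697057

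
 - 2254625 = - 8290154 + 6035529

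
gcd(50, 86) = 2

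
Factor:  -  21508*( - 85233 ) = 2^2*3^1 * 19^1*283^1*  28411^1 = 1833191364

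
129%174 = 129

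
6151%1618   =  1297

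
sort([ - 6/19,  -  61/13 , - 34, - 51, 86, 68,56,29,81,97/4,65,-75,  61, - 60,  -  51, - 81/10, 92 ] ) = [ - 75, - 60, - 51,  -  51,-34,- 81/10 ,-61/13,  -  6/19, 97/4, 29,56, 61,65, 68,81,  86,92 ] 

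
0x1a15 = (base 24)be5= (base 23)ce7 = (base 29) 7r7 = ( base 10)6677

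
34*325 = 11050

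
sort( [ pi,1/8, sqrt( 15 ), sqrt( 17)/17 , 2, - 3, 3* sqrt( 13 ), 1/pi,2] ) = [-3,1/8,sqrt ( 17 ) /17, 1/pi, 2, 2,pi, sqrt ( 15), 3*sqrt( 13)]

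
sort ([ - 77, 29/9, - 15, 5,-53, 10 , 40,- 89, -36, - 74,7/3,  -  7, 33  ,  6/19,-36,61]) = [ -89,-77, - 74, - 53,-36  ,-36, - 15, - 7, 6/19, 7/3, 29/9 , 5, 10, 33,40, 61 ] 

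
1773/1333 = 1 + 440/1333 = 1.33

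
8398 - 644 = 7754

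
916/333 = 916/333 =2.75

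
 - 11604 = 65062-76666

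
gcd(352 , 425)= 1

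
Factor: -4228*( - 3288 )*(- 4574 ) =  - 2^6 * 3^1*7^1* 137^1*151^1*2287^1 = -  63586211136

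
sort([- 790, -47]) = [ - 790,-47] 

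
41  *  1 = 41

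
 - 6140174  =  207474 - 6347648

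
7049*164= 1156036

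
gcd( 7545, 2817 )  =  3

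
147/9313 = 147/9313 =0.02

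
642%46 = 44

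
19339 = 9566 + 9773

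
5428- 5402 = 26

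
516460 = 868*595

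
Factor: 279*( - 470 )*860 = - 2^3*3^2*5^2*31^1*43^1*47^1 = -  112771800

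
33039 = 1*33039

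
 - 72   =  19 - 91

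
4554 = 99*46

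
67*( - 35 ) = -2345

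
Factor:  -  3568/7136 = -1/2=-  2^(- 1) 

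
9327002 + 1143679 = 10470681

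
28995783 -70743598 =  - 41747815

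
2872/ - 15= - 192 + 8/15   =  - 191.47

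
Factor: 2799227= 107^1*26161^1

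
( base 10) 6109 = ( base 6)44141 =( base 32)5UT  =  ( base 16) 17DD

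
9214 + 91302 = 100516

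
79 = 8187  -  8108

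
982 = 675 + 307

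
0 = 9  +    -  9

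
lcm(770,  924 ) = 4620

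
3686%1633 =420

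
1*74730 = 74730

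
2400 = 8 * 300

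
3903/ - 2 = - 3903/2 = -1951.50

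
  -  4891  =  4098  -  8989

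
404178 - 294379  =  109799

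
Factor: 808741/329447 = 17^1*113^1*241^( - 1)* 421^1*1367^(-1)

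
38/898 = 19/449 = 0.04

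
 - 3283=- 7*469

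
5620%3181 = 2439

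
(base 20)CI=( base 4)10002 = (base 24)ai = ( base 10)258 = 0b100000010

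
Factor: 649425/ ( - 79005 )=-43295/5267 =- 5^1*7^1*23^(  -  1 )*229^( - 1)*1237^1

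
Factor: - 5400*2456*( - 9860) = 130767264000 =2^8*3^3*5^3*17^1*29^1*307^1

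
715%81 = 67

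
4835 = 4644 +191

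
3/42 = 1/14=0.07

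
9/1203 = 3/401 = 0.01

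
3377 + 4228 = 7605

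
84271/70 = 84271/70 = 1203.87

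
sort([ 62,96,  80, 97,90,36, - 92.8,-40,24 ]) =[ - 92.8, - 40,24,36, 62, 80,90,96, 97]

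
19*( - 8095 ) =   -  153805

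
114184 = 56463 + 57721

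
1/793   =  1/793 =0.00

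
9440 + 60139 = 69579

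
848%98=64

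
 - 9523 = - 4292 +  - 5231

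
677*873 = 591021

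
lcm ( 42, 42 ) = 42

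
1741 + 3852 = 5593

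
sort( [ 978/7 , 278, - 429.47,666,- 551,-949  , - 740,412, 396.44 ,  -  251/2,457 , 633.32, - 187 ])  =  [ - 949, - 740, - 551, - 429.47, - 187,  -  251/2 , 978/7, 278, 396.44, 412 , 457,633.32 , 666 ] 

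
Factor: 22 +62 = 84 = 2^2*3^1*7^1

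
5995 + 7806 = 13801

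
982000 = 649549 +332451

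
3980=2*1990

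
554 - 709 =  - 155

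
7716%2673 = 2370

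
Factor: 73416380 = 2^2 * 5^1*19^1 *193201^1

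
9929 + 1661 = 11590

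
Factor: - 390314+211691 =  - 178623 = - 3^2*89^1*223^1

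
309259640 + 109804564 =419064204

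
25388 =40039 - 14651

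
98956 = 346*286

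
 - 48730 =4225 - 52955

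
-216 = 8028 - 8244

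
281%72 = 65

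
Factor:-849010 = - 2^1*5^1*59^1*1439^1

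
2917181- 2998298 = -81117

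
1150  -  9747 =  - 8597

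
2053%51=13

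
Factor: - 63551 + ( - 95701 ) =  - 2^2*3^1*23^1 * 577^1 = - 159252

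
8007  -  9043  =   - 1036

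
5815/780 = 1163/156 =7.46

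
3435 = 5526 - 2091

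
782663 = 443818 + 338845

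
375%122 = 9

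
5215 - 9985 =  - 4770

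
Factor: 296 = 2^3*37^1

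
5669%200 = 69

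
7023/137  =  51 + 36/137 = 51.26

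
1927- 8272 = -6345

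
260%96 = 68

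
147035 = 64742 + 82293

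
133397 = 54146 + 79251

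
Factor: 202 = 2^1*101^1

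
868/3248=31/116 = 0.27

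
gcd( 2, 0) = 2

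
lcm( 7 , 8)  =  56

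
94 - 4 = 90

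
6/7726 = 3/3863  =  0.00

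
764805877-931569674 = - 166763797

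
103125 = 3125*33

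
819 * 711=582309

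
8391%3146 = 2099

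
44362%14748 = 118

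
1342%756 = 586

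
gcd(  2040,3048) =24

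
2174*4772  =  10374328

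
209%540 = 209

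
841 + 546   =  1387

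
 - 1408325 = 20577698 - 21986023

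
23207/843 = 23207/843= 27.53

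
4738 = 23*206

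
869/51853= 869/51853 = 0.02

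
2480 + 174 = 2654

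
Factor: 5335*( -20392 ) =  - 108791320 = -  2^3*5^1 * 11^1*97^1 * 2549^1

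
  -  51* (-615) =31365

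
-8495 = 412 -8907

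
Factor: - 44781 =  - 3^1*11^1* 23^1 * 59^1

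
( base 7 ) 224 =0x74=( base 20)5G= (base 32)3k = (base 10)116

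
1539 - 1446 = 93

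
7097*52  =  369044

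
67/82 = 67/82 = 0.82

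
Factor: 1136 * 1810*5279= 10854468640  =  2^5*5^1*71^1*181^1*5279^1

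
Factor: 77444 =2^2*19^1*1019^1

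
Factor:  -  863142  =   - 2^1*3^1*7^1*20551^1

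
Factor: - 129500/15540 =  - 3^( - 1 )*5^2 = -25/3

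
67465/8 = 8433  +  1/8 = 8433.12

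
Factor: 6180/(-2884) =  - 3^1*5^1 *7^(- 1 )=-15/7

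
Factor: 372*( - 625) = - 232500   =  -  2^2*3^1*5^4*31^1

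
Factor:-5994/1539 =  - 74/19  =  -2^1 * 19^(-1)*37^1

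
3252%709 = 416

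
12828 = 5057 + 7771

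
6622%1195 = 647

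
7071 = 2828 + 4243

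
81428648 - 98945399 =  - 17516751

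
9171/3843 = 1019/427=2.39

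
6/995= 6/995= 0.01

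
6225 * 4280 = 26643000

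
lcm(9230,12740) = 904540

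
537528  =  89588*6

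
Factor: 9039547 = 11^2*74707^1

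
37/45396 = 37/45396 = 0.00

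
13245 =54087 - 40842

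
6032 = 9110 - 3078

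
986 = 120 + 866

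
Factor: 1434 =2^1*3^1*239^1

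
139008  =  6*23168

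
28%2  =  0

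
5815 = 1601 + 4214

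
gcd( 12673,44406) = 1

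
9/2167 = 9/2167 = 0.00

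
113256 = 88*1287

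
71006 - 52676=18330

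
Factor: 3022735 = 5^1*604547^1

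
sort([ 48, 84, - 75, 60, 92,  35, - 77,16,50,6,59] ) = [-77 , - 75,6,16, 35,48,50, 59, 60,84,92]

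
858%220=198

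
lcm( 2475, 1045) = 47025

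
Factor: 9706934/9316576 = 2^( - 4)*291143^(  -  1) *4853467^1 = 4853467/4658288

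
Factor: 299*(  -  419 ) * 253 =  - 31696093 = -11^1*13^1 * 23^2*419^1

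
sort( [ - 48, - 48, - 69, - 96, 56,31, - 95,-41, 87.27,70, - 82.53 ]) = [-96, - 95, - 82.53,- 69, - 48, - 48, - 41 , 31, 56, 70, 87.27]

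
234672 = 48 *4889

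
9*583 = 5247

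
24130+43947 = 68077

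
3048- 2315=733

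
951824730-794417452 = 157407278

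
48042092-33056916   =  14985176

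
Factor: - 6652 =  - 2^2*1663^1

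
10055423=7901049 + 2154374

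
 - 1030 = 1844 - 2874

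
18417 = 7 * 2631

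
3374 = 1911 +1463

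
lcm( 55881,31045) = 279405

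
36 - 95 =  - 59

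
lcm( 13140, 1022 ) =91980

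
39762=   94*423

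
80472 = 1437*56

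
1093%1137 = 1093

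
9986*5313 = 53055618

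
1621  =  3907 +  - 2286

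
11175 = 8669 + 2506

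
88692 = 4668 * 19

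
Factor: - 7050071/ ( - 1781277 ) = 3^(-1)*7^2*17^(  -  1)*53^(  -  1)*659^( - 1)*143879^1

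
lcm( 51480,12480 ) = 411840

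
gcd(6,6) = 6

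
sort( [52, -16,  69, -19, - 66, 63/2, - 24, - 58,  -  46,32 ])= [- 66 , - 58, -46, - 24,  -  19,- 16,63/2,32,52, 69]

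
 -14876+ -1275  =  -16151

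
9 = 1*9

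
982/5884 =491/2942 = 0.17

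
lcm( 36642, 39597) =2455014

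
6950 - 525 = 6425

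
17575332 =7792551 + 9782781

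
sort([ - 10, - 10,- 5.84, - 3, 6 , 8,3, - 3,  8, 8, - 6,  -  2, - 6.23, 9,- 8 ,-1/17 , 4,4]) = [ - 10, - 10,  -  8, - 6.23, -6, - 5.84, - 3,-3,  -  2, - 1/17,  3, 4,  4, 6, 8,8,8,9] 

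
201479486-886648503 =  - 685169017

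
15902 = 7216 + 8686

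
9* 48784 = 439056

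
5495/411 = 5495/411 =13.37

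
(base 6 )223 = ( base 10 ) 87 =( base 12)73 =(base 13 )69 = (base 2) 1010111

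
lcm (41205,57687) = 288435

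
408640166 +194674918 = 603315084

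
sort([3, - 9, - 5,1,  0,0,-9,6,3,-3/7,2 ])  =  [-9,-9, - 5, - 3/7, 0, 0,  1, 2,3,3,6] 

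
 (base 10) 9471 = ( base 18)1b43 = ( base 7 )36420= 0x24FF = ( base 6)111503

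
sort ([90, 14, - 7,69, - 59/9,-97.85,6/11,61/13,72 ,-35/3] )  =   [ - 97.85, - 35/3, - 7 ,  -  59/9,6/11, 61/13,14, 69,72, 90 ] 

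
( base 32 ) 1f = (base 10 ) 47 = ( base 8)57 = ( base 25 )1M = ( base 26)1l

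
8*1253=10024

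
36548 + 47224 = 83772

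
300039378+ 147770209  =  447809587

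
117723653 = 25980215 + 91743438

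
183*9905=1812615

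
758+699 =1457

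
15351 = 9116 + 6235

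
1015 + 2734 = 3749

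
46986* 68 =3195048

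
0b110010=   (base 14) 38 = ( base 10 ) 50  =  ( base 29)1L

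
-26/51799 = - 1 + 51773/51799 =- 0.00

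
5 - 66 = - 61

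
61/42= 61/42 = 1.45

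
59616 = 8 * 7452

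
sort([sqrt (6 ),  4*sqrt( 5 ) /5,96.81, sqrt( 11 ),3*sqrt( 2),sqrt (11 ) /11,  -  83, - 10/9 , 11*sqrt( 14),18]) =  [ - 83, - 10/9,sqrt( 11 ) /11,4*sqrt( 5 )/5, sqrt( 6),sqrt( 11 ),3*sqrt( 2), 18,11*sqrt(14), 96.81 ]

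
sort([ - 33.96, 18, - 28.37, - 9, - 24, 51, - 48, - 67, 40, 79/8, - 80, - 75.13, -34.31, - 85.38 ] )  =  [ - 85.38, - 80, - 75.13, - 67, - 48,-34.31,-33.96,- 28.37, - 24,-9, 79/8, 18, 40, 51]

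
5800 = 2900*2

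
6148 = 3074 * 2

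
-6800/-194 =35 +5/97=35.05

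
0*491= 0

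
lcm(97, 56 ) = 5432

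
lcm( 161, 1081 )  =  7567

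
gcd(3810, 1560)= 30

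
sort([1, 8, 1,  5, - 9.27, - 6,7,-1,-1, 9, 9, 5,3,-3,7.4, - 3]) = [ - 9.27,-6, - 3, - 3, - 1, - 1, 1, 1 , 3, 5, 5,  7, 7.4 , 8, 9,9]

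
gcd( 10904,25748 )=4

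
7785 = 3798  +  3987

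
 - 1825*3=  -  5475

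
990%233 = 58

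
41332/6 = 20666/3 = 6888.67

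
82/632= 41/316 = 0.13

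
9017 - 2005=7012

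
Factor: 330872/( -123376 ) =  - 59/22 = - 2^(-1)*11^( - 1 ) * 59^1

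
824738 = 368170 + 456568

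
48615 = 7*6945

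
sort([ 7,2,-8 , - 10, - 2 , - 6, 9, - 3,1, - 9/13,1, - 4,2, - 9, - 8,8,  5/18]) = [  -  10, - 9, - 8,-8, - 6 , -4, - 3, - 2 , - 9/13, 5/18, 1,1,2,2, 7,8,  9 ] 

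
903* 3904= 3525312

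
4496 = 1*4496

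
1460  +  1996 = 3456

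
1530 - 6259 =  - 4729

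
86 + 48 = 134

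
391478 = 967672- 576194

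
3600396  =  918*3922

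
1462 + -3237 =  - 1775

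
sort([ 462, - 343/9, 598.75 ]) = [ - 343/9,462 , 598.75]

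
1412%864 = 548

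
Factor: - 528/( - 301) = 2^4*3^1*7^ (-1)*11^1*43^(- 1 ) 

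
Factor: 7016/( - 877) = -2^3 = -8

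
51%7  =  2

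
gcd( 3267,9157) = 1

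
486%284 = 202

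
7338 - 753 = 6585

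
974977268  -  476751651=498225617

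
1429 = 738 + 691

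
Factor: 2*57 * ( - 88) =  - 10032 =- 2^4*3^1*11^1*19^1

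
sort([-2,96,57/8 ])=[ - 2,57/8, 96]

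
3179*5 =15895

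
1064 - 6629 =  - 5565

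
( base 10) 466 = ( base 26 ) ho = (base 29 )G2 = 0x1d2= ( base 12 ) 32a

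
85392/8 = 10674 = 10674.00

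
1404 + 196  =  1600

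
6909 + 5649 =12558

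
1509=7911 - 6402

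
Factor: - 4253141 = -193^1*22037^1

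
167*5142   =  858714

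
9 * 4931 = 44379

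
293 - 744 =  - 451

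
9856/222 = 4928/111 = 44.40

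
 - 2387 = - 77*31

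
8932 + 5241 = 14173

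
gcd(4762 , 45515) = 1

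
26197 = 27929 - 1732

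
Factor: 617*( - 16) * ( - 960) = 2^10*3^1* 5^1*617^1 = 9477120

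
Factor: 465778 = 2^1*463^1 * 503^1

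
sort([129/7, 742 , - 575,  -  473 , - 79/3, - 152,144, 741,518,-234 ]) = [-575, - 473, - 234, - 152, - 79/3,129/7,144,518,741,  742] 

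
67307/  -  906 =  -67307/906 = - 74.29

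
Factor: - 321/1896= - 107/632 = - 2^( - 3) * 79^ ( - 1 ) * 107^1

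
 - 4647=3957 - 8604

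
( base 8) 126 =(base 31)2O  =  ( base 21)42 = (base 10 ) 86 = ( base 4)1112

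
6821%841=93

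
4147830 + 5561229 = 9709059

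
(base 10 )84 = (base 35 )2e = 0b1010100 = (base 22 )3i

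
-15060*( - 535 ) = 8057100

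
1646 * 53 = 87238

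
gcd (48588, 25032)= 12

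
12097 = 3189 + 8908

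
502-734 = -232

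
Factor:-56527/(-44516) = 2^( - 2)*31^(-1)*359^(-1)*56527^1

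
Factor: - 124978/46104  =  - 553/204 = - 2^ (-2 )*3^( - 1 )*7^1 *17^( - 1)*79^1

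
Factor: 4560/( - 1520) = -3 = - 3^1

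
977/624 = 1 + 353/624=1.57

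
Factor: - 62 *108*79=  - 2^3*3^3*31^1*79^1 =- 528984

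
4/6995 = 4/6995 = 0.00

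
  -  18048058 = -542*33299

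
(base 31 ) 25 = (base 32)23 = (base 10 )67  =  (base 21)34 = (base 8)103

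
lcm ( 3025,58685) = 293425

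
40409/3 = 40409/3 = 13469.67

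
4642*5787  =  26863254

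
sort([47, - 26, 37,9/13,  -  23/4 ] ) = [  -  26,-23/4, 9/13,37 , 47 ]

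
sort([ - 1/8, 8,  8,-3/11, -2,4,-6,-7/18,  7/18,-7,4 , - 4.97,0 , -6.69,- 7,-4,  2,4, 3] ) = [  -  7, -7,  -  6.69, -6,-4.97,- 4, - 2, - 7/18, - 3/11 ,- 1/8,  0 , 7/18,  2,3,4,4,4,8, 8 ]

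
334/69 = 334/69 = 4.84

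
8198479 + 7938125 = 16136604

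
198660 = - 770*( - 258 )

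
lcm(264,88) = 264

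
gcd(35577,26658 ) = 9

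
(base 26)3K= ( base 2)1100010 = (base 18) 58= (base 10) 98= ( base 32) 32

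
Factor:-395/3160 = -1/8  =  - 2^(-3 ) 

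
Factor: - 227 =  - 227^1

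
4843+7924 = 12767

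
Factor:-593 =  - 593^1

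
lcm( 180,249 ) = 14940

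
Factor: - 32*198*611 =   -  2^6*3^2*11^1*13^1 * 47^1  =  -3871296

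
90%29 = 3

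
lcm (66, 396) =396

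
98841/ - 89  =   - 98841/89 = - 1110.57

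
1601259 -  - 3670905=5272164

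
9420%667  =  82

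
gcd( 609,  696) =87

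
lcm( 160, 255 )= 8160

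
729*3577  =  2607633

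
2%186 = 2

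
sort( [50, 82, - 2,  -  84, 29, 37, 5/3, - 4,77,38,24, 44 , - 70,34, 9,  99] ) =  [ - 84, - 70, - 4, - 2, 5/3,  9, 24, 29, 34 , 37,38, 44, 50 , 77, 82,99]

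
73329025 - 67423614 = 5905411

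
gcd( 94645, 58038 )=1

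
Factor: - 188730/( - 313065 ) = 466/773 =2^1*233^1*773^( - 1)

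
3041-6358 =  - 3317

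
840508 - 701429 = 139079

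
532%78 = 64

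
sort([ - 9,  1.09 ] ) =[ - 9, 1.09]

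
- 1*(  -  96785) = 96785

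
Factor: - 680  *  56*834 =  - 31758720 = - 2^7 *3^1 * 5^1 * 7^1 * 17^1* 139^1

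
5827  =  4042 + 1785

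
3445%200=45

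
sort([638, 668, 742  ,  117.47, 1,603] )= [ 1, 117.47, 603, 638, 668,742]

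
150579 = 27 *5577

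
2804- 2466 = 338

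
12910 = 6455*2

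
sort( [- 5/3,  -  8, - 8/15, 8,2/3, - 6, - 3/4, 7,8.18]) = [  -  8,-6, - 5/3, -3/4,  -  8/15, 2/3, 7,8,8.18] 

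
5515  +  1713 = 7228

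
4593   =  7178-2585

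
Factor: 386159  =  386159^1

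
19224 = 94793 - 75569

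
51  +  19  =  70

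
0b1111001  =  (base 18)6d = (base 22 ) 5b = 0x79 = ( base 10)121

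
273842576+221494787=495337363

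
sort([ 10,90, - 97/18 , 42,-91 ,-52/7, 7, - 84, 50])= [-91,-84,-52/7, - 97/18, 7,10,  42, 50 , 90 ] 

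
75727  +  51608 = 127335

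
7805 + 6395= 14200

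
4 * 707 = 2828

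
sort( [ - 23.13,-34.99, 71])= [ - 34.99, - 23.13 , 71] 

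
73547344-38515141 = 35032203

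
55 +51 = 106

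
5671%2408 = 855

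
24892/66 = 377 + 5/33 =377.15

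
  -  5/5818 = -1 +5813/5818= - 0.00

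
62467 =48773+13694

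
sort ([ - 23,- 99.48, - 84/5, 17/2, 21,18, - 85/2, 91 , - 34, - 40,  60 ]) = [ - 99.48,  -  85/2, - 40, - 34, - 23, - 84/5, 17/2,  18, 21, 60,91 ]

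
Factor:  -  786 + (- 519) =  - 3^2*5^1 *29^1  =  - 1305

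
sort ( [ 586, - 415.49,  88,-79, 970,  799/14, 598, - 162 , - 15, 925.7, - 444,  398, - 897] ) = [- 897, -444,-415.49, - 162, - 79,  -  15 , 799/14 , 88 , 398,586,598,925.7, 970]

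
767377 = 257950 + 509427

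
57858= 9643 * 6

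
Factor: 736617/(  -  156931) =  - 3^1*7^2*139^(  -  1)*1129^(  -  1 )*5011^1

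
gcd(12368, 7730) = 1546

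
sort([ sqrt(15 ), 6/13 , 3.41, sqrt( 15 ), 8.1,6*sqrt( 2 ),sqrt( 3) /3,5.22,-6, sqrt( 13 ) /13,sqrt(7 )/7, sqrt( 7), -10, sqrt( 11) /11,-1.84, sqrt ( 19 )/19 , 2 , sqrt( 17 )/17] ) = [ - 10, - 6 , - 1.84,  sqrt( 19 ) /19 , sqrt( 17) /17, sqrt ( 13)/13 , sqrt( 11)/11 , sqrt(7 ) /7, 6/13,  sqrt( 3 ) /3, 2  ,  sqrt( 7 ),  3.41, sqrt( 15 ),sqrt( 15),5.22, 8.1,6*sqrt(2 )]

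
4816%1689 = 1438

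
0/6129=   0  =  0.00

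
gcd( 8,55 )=1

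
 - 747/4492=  - 1 + 3745/4492 = - 0.17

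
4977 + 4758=9735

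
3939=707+3232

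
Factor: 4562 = 2^1*2281^1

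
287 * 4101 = 1176987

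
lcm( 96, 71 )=6816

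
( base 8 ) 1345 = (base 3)1000110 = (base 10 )741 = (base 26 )12d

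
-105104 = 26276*( - 4)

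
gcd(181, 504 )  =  1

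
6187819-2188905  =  3998914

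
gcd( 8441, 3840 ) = 1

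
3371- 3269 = 102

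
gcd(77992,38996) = 38996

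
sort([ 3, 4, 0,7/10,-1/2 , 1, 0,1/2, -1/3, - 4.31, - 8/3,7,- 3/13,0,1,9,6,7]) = [  -  4.31, - 8/3, - 1/2,- 1/3, - 3/13, 0, 0 , 0 , 1/2,7/10,1 , 1, 3, 4,6, 7,7, 9]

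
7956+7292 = 15248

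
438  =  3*146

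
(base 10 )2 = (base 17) 2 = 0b10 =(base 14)2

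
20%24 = 20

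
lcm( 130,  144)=9360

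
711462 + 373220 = 1084682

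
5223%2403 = 417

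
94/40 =2 + 7/20 = 2.35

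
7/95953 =7/95953 = 0.00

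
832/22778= 416/11389=0.04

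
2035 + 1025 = 3060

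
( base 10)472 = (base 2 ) 111011000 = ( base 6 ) 2104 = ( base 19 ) 15g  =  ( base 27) hd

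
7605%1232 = 213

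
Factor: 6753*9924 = 67016772 = 2^2 *3^2*827^1*2251^1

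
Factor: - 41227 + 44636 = 7^1*487^1 = 3409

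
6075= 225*27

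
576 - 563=13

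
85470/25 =3418 + 4/5=   3418.80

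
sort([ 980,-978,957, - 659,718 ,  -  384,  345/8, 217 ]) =[-978,-659,-384,345/8,217 , 718,957,980]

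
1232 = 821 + 411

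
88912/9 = 9879 + 1/9= 9879.11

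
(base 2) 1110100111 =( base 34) RH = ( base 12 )65b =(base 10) 935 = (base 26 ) 19P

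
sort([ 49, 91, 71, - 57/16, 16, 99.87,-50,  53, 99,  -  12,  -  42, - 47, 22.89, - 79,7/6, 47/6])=[ - 79, - 50, - 47 , - 42,  -  12, - 57/16, 7/6, 47/6, 16, 22.89, 49,53, 71, 91,  99,99.87]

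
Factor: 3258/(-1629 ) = -2 = - 2^1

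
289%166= 123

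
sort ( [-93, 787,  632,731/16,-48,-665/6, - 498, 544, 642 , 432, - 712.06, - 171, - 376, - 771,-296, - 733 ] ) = [ -771, - 733, - 712.06, - 498, - 376, - 296 , - 171, - 665/6 , - 93,  -  48, 731/16, 432 , 544,632, 642 , 787 ] 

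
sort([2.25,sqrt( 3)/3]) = [ sqrt( 3)/3, 2.25] 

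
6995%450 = 245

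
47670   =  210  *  227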